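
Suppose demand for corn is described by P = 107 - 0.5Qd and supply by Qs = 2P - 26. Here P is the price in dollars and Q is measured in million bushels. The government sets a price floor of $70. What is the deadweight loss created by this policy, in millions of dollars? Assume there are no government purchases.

Rearranging demand gives Qd = 214 - 2P. In a free market, 214 - 2P = 2P - 26 gives the equilibrium P* = 60, Q* = 94.
The floor of 70 is above the equilibrium price 60, so it binds.
At P = 70: Qd = 214 - 2·70 = 74 and Qs = 2·70 - 26 = 114.
Quantity traded falls to 74. At Q = 74 the demand price is (214 - 74)/2 = 70 and the supply price is (26 + 74)/2 = 50.
Deadweight loss = ½ · (70 - 50) · (94 - 74) = ½ · 20 · 20 = 200.

200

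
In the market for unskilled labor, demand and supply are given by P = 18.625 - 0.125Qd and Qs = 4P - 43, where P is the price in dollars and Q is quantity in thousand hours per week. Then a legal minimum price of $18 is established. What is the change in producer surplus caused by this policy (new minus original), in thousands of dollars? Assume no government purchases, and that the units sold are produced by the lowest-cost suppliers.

-22

Rearranging demand gives Qd = 149 - 8P. In a free market, 149 - 8P = 4P - 43 gives the equilibrium P* = 16, Q* = 21.
The floor of 18 is above the equilibrium price 16, so it binds.
At P = 18: Qd = 149 - 8·18 = 5 and Qs = 4·18 - 43 = 29.
Producer surplus without the control is ½ · (16 - 10.75) · 21 = 55.125.
With the floor, 5 units are sold at 18. The supply price at Q = 5 is 12, so PS = ½ · [(18 - 10.75) + (18 - 12)] · 5 = 33.125.
Change in producer surplus = 33.125 - 55.125 = -22.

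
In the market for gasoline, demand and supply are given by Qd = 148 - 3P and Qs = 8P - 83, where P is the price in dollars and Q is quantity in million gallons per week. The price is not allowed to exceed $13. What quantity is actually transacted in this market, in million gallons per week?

21

Setting quantity demanded equal to quantity supplied, 148 - 3P = 8P - 83, gives P* = 21 and Q* = 85.
Because the ceiling (13) lies below the market-clearing price, it is binding.
At P = 13: Qd = 148 - 3·13 = 109 and Qs = 8·13 - 83 = 21.
The quantity actually transacted is the short side, supply: 21.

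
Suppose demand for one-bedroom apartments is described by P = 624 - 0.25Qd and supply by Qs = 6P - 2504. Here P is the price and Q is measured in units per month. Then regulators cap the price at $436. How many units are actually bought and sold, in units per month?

112

Rearranging demand gives Qd = 2496 - 4P. Setting quantity demanded equal to quantity supplied, 2496 - 4P = 6P - 2504, gives P* = 500 and Q* = 496.
The ceiling of 436 is below the equilibrium price 500, so it binds.
At P = 436: Qd = 2496 - 4·436 = 752 and Qs = 6·436 - 2504 = 112.
The quantity actually transacted is the short side, supply: 112.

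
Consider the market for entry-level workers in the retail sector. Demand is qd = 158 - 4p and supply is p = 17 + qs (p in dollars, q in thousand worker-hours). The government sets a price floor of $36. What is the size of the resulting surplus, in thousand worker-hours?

5

Rearranging supply gives qs = p - 17. Setting quantity demanded equal to quantity supplied, 158 - 4p = p - 17, gives p* = 35 and q* = 18.
Since 36 > 35, the floor is binding.
At p = 36: qd = 158 - 4·36 = 14 and qs = 36 - 17 = 19.
Surplus = qs - qd = 19 - 14 = 5.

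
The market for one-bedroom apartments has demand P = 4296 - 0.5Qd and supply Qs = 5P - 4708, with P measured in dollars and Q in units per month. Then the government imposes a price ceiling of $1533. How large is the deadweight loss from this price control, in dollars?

1178528.75

Rearranging demand gives Qd = 8592 - 2P. Equilibrium: 8592 - 2P = 5P - 4708, so 13300 = 7P and P* = 1900, Q* = 4792.
Since 1533 < 1900, the ceiling is binding.
At P = 1533: Qd = 8592 - 2·1533 = 5526 and Qs = 5·1533 - 4708 = 2957.
Quantity traded falls to 2957. At Q = 2957 the demand price is (8592 - 2957)/2 = 2817.5 and the supply price is (4708 + 2957)/5 = 1533.
Deadweight loss = ½ · (2817.5 - 1533) · (4792 - 2957) = ½ · 1284.5 · 1835 = 1178528.75.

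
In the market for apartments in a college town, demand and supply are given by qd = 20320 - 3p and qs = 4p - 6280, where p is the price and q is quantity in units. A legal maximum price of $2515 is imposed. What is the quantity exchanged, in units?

3780

Equilibrium: 20320 - 3p = 4p - 6280, so 26600 = 7p and p* = 3800, q* = 8920.
The ceiling of 2515 is below the equilibrium price 3800, so it binds.
At p = 2515: qd = 20320 - 3·2515 = 12775 and qs = 4·2515 - 6280 = 3780.
The quantity actually transacted is the short side, supply: 3780.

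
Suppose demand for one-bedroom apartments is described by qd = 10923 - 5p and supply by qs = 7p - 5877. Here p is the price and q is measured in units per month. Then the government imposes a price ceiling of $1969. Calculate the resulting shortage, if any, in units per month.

Without the control the market clears where 10923 - 5p = 7p - 5877, i.e. p* = 1400 and q* = 3923.
The ceiling of 1969 is above the equilibrium price 1400, so it is not binding; the market clears at p* = 1400, q* = 3923.
Since the control does not bind, there is no shortage.

0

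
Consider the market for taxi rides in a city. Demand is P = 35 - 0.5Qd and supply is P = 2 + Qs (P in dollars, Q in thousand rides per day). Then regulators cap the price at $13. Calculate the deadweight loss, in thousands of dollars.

90.75

Rearranging demand gives Qd = 70 - 2P; rearranging supply gives Qs = P - 2. In a free market, 70 - 2P = P - 2 gives the equilibrium P* = 24, Q* = 22.
The ceiling of 13 is below the equilibrium price 24, so it binds.
At P = 13: Qd = 70 - 2·13 = 44 and Qs = 13 - 2 = 11.
Quantity traded falls to 11. At Q = 11 the demand price is (70 - 11)/2 = 29.5 and the supply price is 2 + 11 = 13.
Deadweight loss = ½ · (29.5 - 13) · (22 - 11) = ½ · 16.5 · 11 = 90.75.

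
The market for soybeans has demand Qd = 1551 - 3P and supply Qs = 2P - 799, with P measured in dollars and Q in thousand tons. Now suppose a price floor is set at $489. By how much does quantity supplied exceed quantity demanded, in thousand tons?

In a free market, 1551 - 3P = 2P - 799 gives the equilibrium P* = 470, Q* = 141.
Because the floor (489) lies above the market-clearing price, it is binding.
At P = 489: Qd = 1551 - 3·489 = 84 and Qs = 2·489 - 799 = 179.
Surplus = Qs - Qd = 179 - 84 = 95.

95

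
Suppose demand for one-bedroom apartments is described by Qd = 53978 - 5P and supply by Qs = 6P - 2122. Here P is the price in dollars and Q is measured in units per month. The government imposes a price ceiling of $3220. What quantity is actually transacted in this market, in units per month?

Setting quantity demanded equal to quantity supplied, 53978 - 5P = 6P - 2122, gives P* = 5100 and Q* = 28478.
Because the ceiling (3220) lies below the market-clearing price, it is binding.
At P = 3220: Qd = 53978 - 5·3220 = 37878 and Qs = 6·3220 - 2122 = 17198.
The quantity actually transacted is the short side, supply: 17198.

17198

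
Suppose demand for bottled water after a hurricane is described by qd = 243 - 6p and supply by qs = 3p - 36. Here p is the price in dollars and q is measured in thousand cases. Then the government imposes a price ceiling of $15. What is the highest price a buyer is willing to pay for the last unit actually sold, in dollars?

39

Equilibrium: 243 - 6p = 3p - 36, so 279 = 9p and p* = 31, q* = 57.
The ceiling of 15 is below the equilibrium price 31, so it binds.
At p = 15: qd = 243 - 6·15 = 153 and qs = 3·15 - 36 = 9.
Only 9 units reach the market. On the demand curve, the marginal buyer's willingness to pay at q = 9 is (243 - 9)/6 = 39.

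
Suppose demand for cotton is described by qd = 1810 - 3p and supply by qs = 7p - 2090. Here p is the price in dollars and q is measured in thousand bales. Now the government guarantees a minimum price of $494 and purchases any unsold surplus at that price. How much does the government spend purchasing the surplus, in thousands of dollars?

In a free market, 1810 - 3p = 7p - 2090 gives the equilibrium p* = 390, q* = 640.
Because the floor (494) lies above the market-clearing price, it is binding.
At p = 494: qd = 1810 - 3·494 = 328 and qs = 7·494 - 2090 = 1368.
Surplus = qs - qd = 1040.
Government expenditure = surplus × support price = 1040 × 494 = 513760.

513760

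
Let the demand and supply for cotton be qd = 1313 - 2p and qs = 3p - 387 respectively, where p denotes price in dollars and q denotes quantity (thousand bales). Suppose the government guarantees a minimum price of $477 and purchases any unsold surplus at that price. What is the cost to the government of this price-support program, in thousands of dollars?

Equilibrium: 1313 - 2p = 3p - 387, so 1700 = 5p and p* = 340, q* = 633.
Since 477 > 340, the floor is binding.
At p = 477: qd = 1313 - 2·477 = 359 and qs = 3·477 - 387 = 1044.
Surplus = qs - qd = 685.
Government expenditure = surplus × support price = 685 × 477 = 326745.

326745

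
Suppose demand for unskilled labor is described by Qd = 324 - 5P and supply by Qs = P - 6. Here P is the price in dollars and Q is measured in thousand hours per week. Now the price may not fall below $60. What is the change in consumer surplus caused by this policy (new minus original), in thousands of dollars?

Without the control the market clears where 324 - 5P = P - 6, i.e. P* = 55 and Q* = 49.
Because the floor (60) lies above the market-clearing price, it is binding.
At P = 60: Qd = 324 - 5·60 = 24 and Qs = 60 - 6 = 54.
Consumer surplus without the control is ½ · (64.8 - 55) · 49 = 240.1.
With the floor, consumers buy 24 units at 60, so CS = ½ · (64.8 - 60) · 24 = 57.6.
Change in consumer surplus = 57.6 - 240.1 = -182.5.

-182.5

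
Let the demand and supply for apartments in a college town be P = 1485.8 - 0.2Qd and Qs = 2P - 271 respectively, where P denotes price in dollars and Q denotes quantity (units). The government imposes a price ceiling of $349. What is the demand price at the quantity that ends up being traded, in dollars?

1400.4

Rearranging demand gives Qd = 7429 - 5P. Equilibrium: 7429 - 5P = 2P - 271, so 7700 = 7P and P* = 1100, Q* = 1929.
The ceiling of 349 is below the equilibrium price 1100, so it binds.
At P = 349: Qd = 7429 - 5·349 = 5684 and Qs = 2·349 - 271 = 427.
Only 427 units reach the market. On the demand curve, the marginal buyer's willingness to pay at Q = 427 is (7429 - 427)/5 = 1400.4.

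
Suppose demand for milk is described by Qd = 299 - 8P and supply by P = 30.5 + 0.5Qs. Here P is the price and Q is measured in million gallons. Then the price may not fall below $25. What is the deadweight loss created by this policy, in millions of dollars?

0

Rearranging supply gives Qs = 2P - 61. Without the control the market clears where 299 - 8P = 2P - 61, i.e. P* = 36 and Q* = 11.
Since 25 is below P* = 36, the floor does not bind and the free-market outcome prevails.
Since the control does not bind, no trades are prevented and deadweight loss is zero.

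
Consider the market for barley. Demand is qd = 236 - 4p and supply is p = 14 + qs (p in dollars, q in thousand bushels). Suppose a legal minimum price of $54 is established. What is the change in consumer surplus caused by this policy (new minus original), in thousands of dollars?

Rearranging supply gives qs = p - 14. Setting quantity demanded equal to quantity supplied, 236 - 4p = p - 14, gives p* = 50 and q* = 36.
Since 54 > 50, the floor is binding.
At p = 54: qd = 236 - 4·54 = 20 and qs = 54 - 14 = 40.
Consumer surplus without the control is ½ · (59 - 50) · 36 = 162.
With the floor, consumers buy 20 units at 54, so CS = ½ · (59 - 54) · 20 = 50.
Change in consumer surplus = 50 - 162 = -112.

-112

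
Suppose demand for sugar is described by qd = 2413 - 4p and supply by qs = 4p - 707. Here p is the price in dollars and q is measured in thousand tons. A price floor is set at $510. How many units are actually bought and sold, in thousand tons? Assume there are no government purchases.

373

Equilibrium: 2413 - 4p = 4p - 707, so 3120 = 8p and p* = 390, q* = 853.
Since 510 > 390, the floor is binding.
At p = 510: qd = 2413 - 4·510 = 373 and qs = 4·510 - 707 = 1333.
The quantity actually transacted is the short side, demand: 373.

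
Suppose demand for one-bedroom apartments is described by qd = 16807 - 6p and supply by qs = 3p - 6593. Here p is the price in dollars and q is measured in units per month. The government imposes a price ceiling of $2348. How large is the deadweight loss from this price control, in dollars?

Setting quantity demanded equal to quantity supplied, 16807 - 6p = 3p - 6593, gives p* = 2600 and q* = 1207.
Since 2348 < 2600, the ceiling is binding.
At p = 2348: qd = 16807 - 6·2348 = 2719 and qs = 3·2348 - 6593 = 451.
Quantity traded falls to 451. At q = 451 the demand price is (16807 - 451)/6 = 2726 and the supply price is (6593 + 451)/3 = 2348.
Deadweight loss = ½ · (2726 - 2348) · (1207 - 451) = ½ · 378 · 756 = 142884.

142884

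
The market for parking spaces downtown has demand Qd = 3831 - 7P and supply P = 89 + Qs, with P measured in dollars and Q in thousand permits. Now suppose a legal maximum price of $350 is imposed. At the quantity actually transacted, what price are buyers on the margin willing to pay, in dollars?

Rearranging supply gives Qs = P - 89. Equilibrium: 3831 - 7P = P - 89, so 3920 = 8P and P* = 490, Q* = 401.
Because the ceiling (350) lies below the market-clearing price, it is binding.
At P = 350: Qd = 3831 - 7·350 = 1381 and Qs = 350 - 89 = 261.
Only 261 units reach the market. On the demand curve, the marginal buyer's willingness to pay at Q = 261 is (3831 - 261)/7 = 510.

510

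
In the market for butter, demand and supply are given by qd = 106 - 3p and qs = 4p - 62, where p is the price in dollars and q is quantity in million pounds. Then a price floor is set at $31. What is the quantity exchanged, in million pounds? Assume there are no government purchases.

Without the control the market clears where 106 - 3p = 4p - 62, i.e. p* = 24 and q* = 34.
Because the floor (31) lies above the market-clearing price, it is binding.
At p = 31: qd = 106 - 3·31 = 13 and qs = 4·31 - 62 = 62.
The quantity actually transacted is the short side, demand: 13.

13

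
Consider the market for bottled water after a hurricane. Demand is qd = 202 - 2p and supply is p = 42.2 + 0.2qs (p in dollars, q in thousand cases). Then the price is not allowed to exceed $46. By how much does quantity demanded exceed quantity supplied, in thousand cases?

91

Rearranging supply gives qs = 5p - 211. Without the control the market clears where 202 - 2p = 5p - 211, i.e. p* = 59 and q* = 84.
Because the ceiling (46) lies below the market-clearing price, it is binding.
At p = 46: qd = 202 - 2·46 = 110 and qs = 5·46 - 211 = 19.
Shortage = qd - qs = 110 - 19 = 91.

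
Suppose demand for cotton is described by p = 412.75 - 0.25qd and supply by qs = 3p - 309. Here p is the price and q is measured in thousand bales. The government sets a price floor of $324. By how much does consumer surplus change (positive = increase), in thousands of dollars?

Rearranging demand gives qd = 1651 - 4p. Equilibrium: 1651 - 4p = 3p - 309, so 1960 = 7p and p* = 280, q* = 531.
Because the floor (324) lies above the market-clearing price, it is binding.
At p = 324: qd = 1651 - 4·324 = 355 and qs = 3·324 - 309 = 663.
Consumer surplus without the control is ½ · (412.75 - 280) · 531 = 35245.125.
With the floor, consumers buy 355 units at 324, so CS = ½ · (412.75 - 324) · 355 = 15753.125.
Change in consumer surplus = 15753.125 - 35245.125 = -19492.

-19492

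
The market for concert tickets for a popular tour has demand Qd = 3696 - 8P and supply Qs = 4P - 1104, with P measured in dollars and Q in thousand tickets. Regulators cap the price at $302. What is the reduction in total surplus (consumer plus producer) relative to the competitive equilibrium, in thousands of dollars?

Equilibrium: 3696 - 8P = 4P - 1104, so 4800 = 12P and P* = 400, Q* = 496.
Because the ceiling (302) lies below the market-clearing price, it is binding.
At P = 302: Qd = 3696 - 8·302 = 1280 and Qs = 4·302 - 1104 = 104.
Quantity traded falls to 104. At Q = 104 the demand price is (3696 - 104)/8 = 449 and the supply price is (1104 + 104)/4 = 302.
Deadweight loss = ½ · (449 - 302) · (496 - 104) = ½ · 147 · 392 = 28812.

28812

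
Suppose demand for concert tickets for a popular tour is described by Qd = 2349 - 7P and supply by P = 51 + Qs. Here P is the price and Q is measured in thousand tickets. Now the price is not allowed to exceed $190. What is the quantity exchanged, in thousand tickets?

139

Rearranging supply gives Qs = P - 51. Without the control the market clears where 2349 - 7P = P - 51, i.e. P* = 300 and Q* = 249.
The ceiling of 190 is below the equilibrium price 300, so it binds.
At P = 190: Qd = 2349 - 7·190 = 1019 and Qs = 190 - 51 = 139.
The quantity actually transacted is the short side, supply: 139.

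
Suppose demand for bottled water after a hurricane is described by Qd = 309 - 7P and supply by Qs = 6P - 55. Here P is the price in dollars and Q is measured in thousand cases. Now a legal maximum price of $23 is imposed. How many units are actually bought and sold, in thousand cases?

83

Equilibrium: 309 - 7P = 6P - 55, so 364 = 13P and P* = 28, Q* = 113.
Because the ceiling (23) lies below the market-clearing price, it is binding.
At P = 23: Qd = 309 - 7·23 = 148 and Qs = 6·23 - 55 = 83.
The quantity actually transacted is the short side, supply: 83.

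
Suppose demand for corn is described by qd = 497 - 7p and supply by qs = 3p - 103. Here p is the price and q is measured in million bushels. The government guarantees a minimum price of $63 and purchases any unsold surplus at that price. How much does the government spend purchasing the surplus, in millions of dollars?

Equilibrium: 497 - 7p = 3p - 103, so 600 = 10p and p* = 60, q* = 77.
The floor of 63 is above the equilibrium price 60, so it binds.
At p = 63: qd = 497 - 7·63 = 56 and qs = 3·63 - 103 = 86.
Surplus = qs - qd = 30.
Government expenditure = surplus × support price = 30 × 63 = 1890.

1890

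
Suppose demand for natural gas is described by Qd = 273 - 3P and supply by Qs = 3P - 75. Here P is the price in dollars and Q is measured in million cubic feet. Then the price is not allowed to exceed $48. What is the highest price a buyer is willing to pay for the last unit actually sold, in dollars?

68

Without the control the market clears where 273 - 3P = 3P - 75, i.e. P* = 58 and Q* = 99.
Since 48 < 58, the ceiling is binding.
At P = 48: Qd = 273 - 3·48 = 129 and Qs = 3·48 - 75 = 69.
Only 69 units reach the market. On the demand curve, the marginal buyer's willingness to pay at Q = 69 is (273 - 69)/3 = 68.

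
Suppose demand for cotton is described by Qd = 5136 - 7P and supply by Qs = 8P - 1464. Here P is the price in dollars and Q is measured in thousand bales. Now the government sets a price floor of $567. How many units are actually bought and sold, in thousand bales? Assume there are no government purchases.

Equilibrium: 5136 - 7P = 8P - 1464, so 6600 = 15P and P* = 440, Q* = 2056.
Since 567 > 440, the floor is binding.
At P = 567: Qd = 5136 - 7·567 = 1167 and Qs = 8·567 - 1464 = 3072.
The quantity actually transacted is the short side, demand: 1167.

1167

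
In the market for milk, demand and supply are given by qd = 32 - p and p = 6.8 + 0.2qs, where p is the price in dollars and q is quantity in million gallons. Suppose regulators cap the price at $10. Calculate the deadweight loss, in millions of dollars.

15

Rearranging supply gives qs = 5p - 34. Setting quantity demanded equal to quantity supplied, 32 - p = 5p - 34, gives p* = 11 and q* = 21.
The ceiling of 10 is below the equilibrium price 11, so it binds.
At p = 10: qd = 32 - 10 = 22 and qs = 5·10 - 34 = 16.
Quantity traded falls to 16. At q = 16 the demand price is 32 - 16 = 16 and the supply price is (34 + 16)/5 = 10.
Deadweight loss = ½ · (16 - 10) · (21 - 16) = ½ · 6 · 5 = 15.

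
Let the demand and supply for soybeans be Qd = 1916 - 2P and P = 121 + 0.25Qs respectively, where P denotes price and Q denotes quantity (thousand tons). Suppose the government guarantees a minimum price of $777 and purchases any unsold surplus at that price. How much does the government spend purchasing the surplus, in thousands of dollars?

Rearranging supply gives Qs = 4P - 484. Equilibrium: 1916 - 2P = 4P - 484, so 2400 = 6P and P* = 400, Q* = 1116.
Because the floor (777) lies above the market-clearing price, it is binding.
At P = 777: Qd = 1916 - 2·777 = 362 and Qs = 4·777 - 484 = 2624.
Surplus = Qs - Qd = 2262.
Government expenditure = surplus × support price = 2262 × 777 = 1757574.

1757574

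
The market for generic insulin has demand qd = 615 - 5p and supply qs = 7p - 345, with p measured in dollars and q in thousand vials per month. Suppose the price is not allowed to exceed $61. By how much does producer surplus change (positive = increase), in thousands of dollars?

-2821.5

Equilibrium: 615 - 5p = 7p - 345, so 960 = 12p and p* = 80, q* = 215.
The ceiling of 61 is below the equilibrium price 80, so it binds.
At p = 61: qd = 615 - 5·61 = 310 and qs = 7·61 - 345 = 82.
Producer surplus without the control is ½ · (80 - 345/7) · 215 = 46225/14.
With the ceiling, producers sell 82 units at 61, so PS = ½ · (61 - 345/7) · 82 = 3362/7.
Change in producer surplus = 3362/7 - 46225/14 = -2821.5.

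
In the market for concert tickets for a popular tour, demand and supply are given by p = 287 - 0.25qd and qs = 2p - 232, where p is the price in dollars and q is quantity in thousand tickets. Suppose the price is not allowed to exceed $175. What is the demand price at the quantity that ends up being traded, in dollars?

257.5

Rearranging demand gives qd = 1148 - 4p. Without the control the market clears where 1148 - 4p = 2p - 232, i.e. p* = 230 and q* = 228.
Since 175 < 230, the ceiling is binding.
At p = 175: qd = 1148 - 4·175 = 448 and qs = 2·175 - 232 = 118.
Only 118 units reach the market. On the demand curve, the marginal buyer's willingness to pay at q = 118 is (1148 - 118)/4 = 257.5.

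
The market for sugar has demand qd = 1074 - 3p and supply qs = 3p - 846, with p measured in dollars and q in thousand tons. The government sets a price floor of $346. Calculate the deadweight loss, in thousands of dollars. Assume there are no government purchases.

Equilibrium: 1074 - 3p = 3p - 846, so 1920 = 6p and p* = 320, q* = 114.
Because the floor (346) lies above the market-clearing price, it is binding.
At p = 346: qd = 1074 - 3·346 = 36 and qs = 3·346 - 846 = 192.
Quantity traded falls to 36. At q = 36 the demand price is (1074 - 36)/3 = 346 and the supply price is (846 + 36)/3 = 294.
Deadweight loss = ½ · (346 - 294) · (114 - 36) = ½ · 52 · 78 = 2028.

2028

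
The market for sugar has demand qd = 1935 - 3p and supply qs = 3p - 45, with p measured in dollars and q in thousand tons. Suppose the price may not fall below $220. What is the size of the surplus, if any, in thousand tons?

0

In a free market, 1935 - 3p = 3p - 45 gives the equilibrium p* = 330, q* = 945.
Since 220 is below p* = 330, the floor does not bind and the free-market outcome prevails.
Since the control does not bind, there is no surplus.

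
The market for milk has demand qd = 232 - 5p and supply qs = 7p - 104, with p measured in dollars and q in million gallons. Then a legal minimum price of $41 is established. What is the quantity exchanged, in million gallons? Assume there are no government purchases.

27

In a free market, 232 - 5p = 7p - 104 gives the equilibrium p* = 28, q* = 92.
Since 41 > 28, the floor is binding.
At p = 41: qd = 232 - 5·41 = 27 and qs = 7·41 - 104 = 183.
The quantity actually transacted is the short side, demand: 27.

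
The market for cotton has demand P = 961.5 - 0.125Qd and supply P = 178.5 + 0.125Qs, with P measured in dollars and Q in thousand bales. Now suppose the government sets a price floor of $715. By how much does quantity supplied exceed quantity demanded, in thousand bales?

Rearranging demand gives Qd = 7692 - 8P; rearranging supply gives Qs = 8P - 1428. Equilibrium: 7692 - 8P = 8P - 1428, so 9120 = 16P and P* = 570, Q* = 3132.
The floor of 715 is above the equilibrium price 570, so it binds.
At P = 715: Qd = 7692 - 8·715 = 1972 and Qs = 8·715 - 1428 = 4292.
Surplus = Qs - Qd = 4292 - 1972 = 2320.

2320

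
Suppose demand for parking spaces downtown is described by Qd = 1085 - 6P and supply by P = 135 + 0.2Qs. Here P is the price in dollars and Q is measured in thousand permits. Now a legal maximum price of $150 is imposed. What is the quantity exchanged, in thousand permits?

75

Rearranging supply gives Qs = 5P - 675. Setting quantity demanded equal to quantity supplied, 1085 - 6P = 5P - 675, gives P* = 160 and Q* = 125.
The ceiling of 150 is below the equilibrium price 160, so it binds.
At P = 150: Qd = 1085 - 6·150 = 185 and Qs = 5·150 - 675 = 75.
The quantity actually transacted is the short side, supply: 75.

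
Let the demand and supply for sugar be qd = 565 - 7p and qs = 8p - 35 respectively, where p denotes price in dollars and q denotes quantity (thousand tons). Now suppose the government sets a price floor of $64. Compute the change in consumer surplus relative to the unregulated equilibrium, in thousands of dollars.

Without the control the market clears where 565 - 7p = 8p - 35, i.e. p* = 40 and q* = 285.
Because the floor (64) lies above the market-clearing price, it is binding.
At p = 64: qd = 565 - 7·64 = 117 and qs = 8·64 - 35 = 477.
Consumer surplus without the control is ½ · (565/7 - 40) · 285 = 81225/14.
With the floor, consumers buy 117 units at 64, so CS = ½ · (565/7 - 64) · 117 = 13689/14.
Change in consumer surplus = 13689/14 - 81225/14 = -4824.

-4824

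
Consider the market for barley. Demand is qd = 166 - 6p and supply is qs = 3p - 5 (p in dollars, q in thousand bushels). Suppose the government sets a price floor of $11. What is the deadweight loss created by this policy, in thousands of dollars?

0

Without the control the market clears where 166 - 6p = 3p - 5, i.e. p* = 19 and q* = 52.
The floor of 11 is below the equilibrium price 19, so it is not binding; the market clears at p* = 19, q* = 52.
Since the control does not bind, no trades are prevented and deadweight loss is zero.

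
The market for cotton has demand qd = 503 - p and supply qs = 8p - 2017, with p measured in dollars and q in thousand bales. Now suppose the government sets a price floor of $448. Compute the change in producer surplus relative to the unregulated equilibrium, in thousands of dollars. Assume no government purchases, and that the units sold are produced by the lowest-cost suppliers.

Equilibrium: 503 - p = 8p - 2017, so 2520 = 9p and p* = 280, q* = 223.
The floor of 448 is above the equilibrium price 280, so it binds.
At p = 448: qd = 503 - 448 = 55 and qs = 8·448 - 2017 = 1567.
Producer surplus without the control is ½ · (280 - 252.125) · 223 = 3108.0625.
With the floor, 55 units are sold at 448. The supply price at q = 55 is 259, so PS = ½ · [(448 - 252.125) + (448 - 259)] · 55 = 10584.0625.
Change in producer surplus = 10584.0625 - 3108.0625 = 7476.

7476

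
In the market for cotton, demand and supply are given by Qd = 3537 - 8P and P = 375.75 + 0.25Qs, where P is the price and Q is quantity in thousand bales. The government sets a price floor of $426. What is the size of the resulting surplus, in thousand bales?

Rearranging supply gives Qs = 4P - 1503. Equilibrium: 3537 - 8P = 4P - 1503, so 5040 = 12P and P* = 420, Q* = 177.
Because the floor (426) lies above the market-clearing price, it is binding.
At P = 426: Qd = 3537 - 8·426 = 129 and Qs = 4·426 - 1503 = 201.
Surplus = Qs - Qd = 201 - 129 = 72.

72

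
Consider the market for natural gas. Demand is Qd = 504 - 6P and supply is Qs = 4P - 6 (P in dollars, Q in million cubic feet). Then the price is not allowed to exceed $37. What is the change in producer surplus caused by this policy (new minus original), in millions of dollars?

Setting quantity demanded equal to quantity supplied, 504 - 6P = 4P - 6, gives P* = 51 and Q* = 198.
Because the ceiling (37) lies below the market-clearing price, it is binding.
At P = 37: Qd = 504 - 6·37 = 282 and Qs = 4·37 - 6 = 142.
Producer surplus without the control is ½ · (51 - 1.5) · 198 = 4900.5.
With the ceiling, producers sell 142 units at 37, so PS = ½ · (37 - 1.5) · 142 = 2520.5.
Change in producer surplus = 2520.5 - 4900.5 = -2380.

-2380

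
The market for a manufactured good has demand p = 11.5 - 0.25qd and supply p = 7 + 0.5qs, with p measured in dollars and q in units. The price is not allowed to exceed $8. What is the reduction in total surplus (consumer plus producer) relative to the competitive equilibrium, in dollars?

6

Rearranging demand gives qd = 46 - 4p; rearranging supply gives qs = 2p - 14. Equilibrium: 46 - 4p = 2p - 14, so 60 = 6p and p* = 10, q* = 6.
The ceiling of 8 is below the equilibrium price 10, so it binds.
At p = 8: qd = 46 - 4·8 = 14 and qs = 2·8 - 14 = 2.
Quantity traded falls to 2. At q = 2 the demand price is (46 - 2)/4 = 11 and the supply price is (14 + 2)/2 = 8.
Deadweight loss = ½ · (11 - 8) · (6 - 2) = ½ · 3 · 4 = 6.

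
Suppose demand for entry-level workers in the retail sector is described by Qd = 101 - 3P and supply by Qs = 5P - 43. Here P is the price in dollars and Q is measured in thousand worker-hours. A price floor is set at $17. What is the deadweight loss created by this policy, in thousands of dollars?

Without the control the market clears where 101 - 3P = 5P - 43, i.e. P* = 18 and Q* = 47.
Since 17 is below P* = 18, the floor does not bind and the free-market outcome prevails.
Since the control does not bind, no trades are prevented and deadweight loss is zero.

0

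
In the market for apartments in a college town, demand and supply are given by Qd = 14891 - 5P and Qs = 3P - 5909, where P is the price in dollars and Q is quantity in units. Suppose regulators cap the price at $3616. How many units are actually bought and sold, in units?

Equilibrium: 14891 - 5P = 3P - 5909, so 20800 = 8P and P* = 2600, Q* = 1891.
The ceiling of 3616 is above the equilibrium price 2600, so it is not binding; the market clears at P* = 2600, Q* = 1891.

1891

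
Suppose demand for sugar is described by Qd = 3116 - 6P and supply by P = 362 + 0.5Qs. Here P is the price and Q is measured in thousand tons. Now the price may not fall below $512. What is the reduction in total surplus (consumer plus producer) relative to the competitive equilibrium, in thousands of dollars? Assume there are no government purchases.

Rearranging supply gives Qs = 2P - 724. Without the control the market clears where 3116 - 6P = 2P - 724, i.e. P* = 480 and Q* = 236.
The floor of 512 is above the equilibrium price 480, so it binds.
At P = 512: Qd = 3116 - 6·512 = 44 and Qs = 2·512 - 724 = 300.
Quantity traded falls to 44. At Q = 44 the demand price is (3116 - 44)/6 = 512 and the supply price is (724 + 44)/2 = 384.
Deadweight loss = ½ · (512 - 384) · (236 - 44) = ½ · 128 · 192 = 12288.

12288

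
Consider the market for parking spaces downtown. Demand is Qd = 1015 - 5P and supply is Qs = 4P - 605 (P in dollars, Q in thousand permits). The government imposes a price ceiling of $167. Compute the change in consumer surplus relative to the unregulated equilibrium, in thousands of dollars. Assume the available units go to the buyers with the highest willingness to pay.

548.6

Without the control the market clears where 1015 - 5P = 4P - 605, i.e. P* = 180 and Q* = 115.
Since 167 < 180, the ceiling is binding.
At P = 167: Qd = 1015 - 5·167 = 180 and Qs = 4·167 - 605 = 63.
Consumer surplus without the control is ½ · (203 - 180) · 115 = 1322.5.
With the ceiling, 63 units are sold at 167 (assume they go to the highest-value buyers). The demand price at Q = 63 is 190.4, so CS = ½ · [(203 - 167) + (190.4 - 167)] · 63 = 1871.1.
Change in consumer surplus = 1871.1 - 1322.5 = 548.6.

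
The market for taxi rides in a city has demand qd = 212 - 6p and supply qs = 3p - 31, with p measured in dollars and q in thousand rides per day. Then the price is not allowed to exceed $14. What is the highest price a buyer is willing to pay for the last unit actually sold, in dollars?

In a free market, 212 - 6p = 3p - 31 gives the equilibrium p* = 27, q* = 50.
Because the ceiling (14) lies below the market-clearing price, it is binding.
At p = 14: qd = 212 - 6·14 = 128 and qs = 3·14 - 31 = 11.
Only 11 units reach the market. On the demand curve, the marginal buyer's willingness to pay at q = 11 is (212 - 11)/6 = 33.5.

33.5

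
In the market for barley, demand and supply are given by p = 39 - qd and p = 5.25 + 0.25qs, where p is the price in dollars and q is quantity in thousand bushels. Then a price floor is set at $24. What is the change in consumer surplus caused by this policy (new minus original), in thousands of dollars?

Rearranging demand gives qd = 39 - p; rearranging supply gives qs = 4p - 21. Equilibrium: 39 - p = 4p - 21, so 60 = 5p and p* = 12, q* = 27.
The floor of 24 is above the equilibrium price 12, so it binds.
At p = 24: qd = 39 - 24 = 15 and qs = 4·24 - 21 = 75.
Consumer surplus without the control is ½ · (39 - 12) · 27 = 364.5.
With the floor, consumers buy 15 units at 24, so CS = ½ · (39 - 24) · 15 = 112.5.
Change in consumer surplus = 112.5 - 364.5 = -252.

-252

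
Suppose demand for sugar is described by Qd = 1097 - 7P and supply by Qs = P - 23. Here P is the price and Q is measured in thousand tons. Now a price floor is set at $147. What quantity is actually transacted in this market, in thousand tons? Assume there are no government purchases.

68

Without the control the market clears where 1097 - 7P = P - 23, i.e. P* = 140 and Q* = 117.
Because the floor (147) lies above the market-clearing price, it is binding.
At P = 147: Qd = 1097 - 7·147 = 68 and Qs = 147 - 23 = 124.
The quantity actually transacted is the short side, demand: 68.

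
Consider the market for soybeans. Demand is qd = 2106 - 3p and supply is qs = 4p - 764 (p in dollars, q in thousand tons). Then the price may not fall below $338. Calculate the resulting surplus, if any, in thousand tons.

0

In a free market, 2106 - 3p = 4p - 764 gives the equilibrium p* = 410, q* = 876.
The floor of 338 is below the equilibrium price 410, so it is not binding; the market clears at p* = 410, q* = 876.
Since the control does not bind, there is no surplus.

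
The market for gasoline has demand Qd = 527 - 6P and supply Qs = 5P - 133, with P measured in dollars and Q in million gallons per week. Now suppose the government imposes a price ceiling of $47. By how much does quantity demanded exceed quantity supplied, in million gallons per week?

143

Setting quantity demanded equal to quantity supplied, 527 - 6P = 5P - 133, gives P* = 60 and Q* = 167.
Since 47 < 60, the ceiling is binding.
At P = 47: Qd = 527 - 6·47 = 245 and Qs = 5·47 - 133 = 102.
Shortage = Qd - Qs = 245 - 102 = 143.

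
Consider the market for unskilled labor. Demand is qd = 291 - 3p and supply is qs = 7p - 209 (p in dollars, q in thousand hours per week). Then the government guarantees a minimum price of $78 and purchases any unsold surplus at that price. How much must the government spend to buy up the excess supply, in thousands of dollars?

21840

Without the control the market clears where 291 - 3p = 7p - 209, i.e. p* = 50 and q* = 141.
Since 78 > 50, the floor is binding.
At p = 78: qd = 291 - 3·78 = 57 and qs = 7·78 - 209 = 337.
Surplus = qs - qd = 280.
Government expenditure = surplus × support price = 280 × 78 = 21840.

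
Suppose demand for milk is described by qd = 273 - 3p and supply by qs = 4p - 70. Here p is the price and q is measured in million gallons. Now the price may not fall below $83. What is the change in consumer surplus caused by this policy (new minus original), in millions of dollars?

-2550

In a free market, 273 - 3p = 4p - 70 gives the equilibrium p* = 49, q* = 126.
Because the floor (83) lies above the market-clearing price, it is binding.
At p = 83: qd = 273 - 3·83 = 24 and qs = 4·83 - 70 = 262.
Consumer surplus without the control is ½ · (91 - 49) · 126 = 2646.
With the floor, consumers buy 24 units at 83, so CS = ½ · (91 - 83) · 24 = 96.
Change in consumer surplus = 96 - 2646 = -2550.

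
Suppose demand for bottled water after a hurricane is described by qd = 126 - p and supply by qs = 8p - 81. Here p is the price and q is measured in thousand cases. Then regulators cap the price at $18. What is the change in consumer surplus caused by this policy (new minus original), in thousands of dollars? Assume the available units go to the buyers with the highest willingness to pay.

-485

Equilibrium: 126 - p = 8p - 81, so 207 = 9p and p* = 23, q* = 103.
Since 18 < 23, the ceiling is binding.
At p = 18: qd = 126 - 18 = 108 and qs = 8·18 - 81 = 63.
Consumer surplus without the control is ½ · (126 - 23) · 103 = 5304.5.
With the ceiling, 63 units are sold at 18 (assume they go to the highest-value buyers). The demand price at q = 63 is 63, so CS = ½ · [(126 - 18) + (63 - 18)] · 63 = 4819.5.
Change in consumer surplus = 4819.5 - 5304.5 = -485.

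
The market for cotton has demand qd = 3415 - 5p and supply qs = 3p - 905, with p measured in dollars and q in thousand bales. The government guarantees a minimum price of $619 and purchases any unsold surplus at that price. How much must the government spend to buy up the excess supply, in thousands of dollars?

In a free market, 3415 - 5p = 3p - 905 gives the equilibrium p* = 540, q* = 715.
Because the floor (619) lies above the market-clearing price, it is binding.
At p = 619: qd = 3415 - 5·619 = 320 and qs = 3·619 - 905 = 952.
Surplus = qs - qd = 632.
Government expenditure = surplus × support price = 632 × 619 = 391208.

391208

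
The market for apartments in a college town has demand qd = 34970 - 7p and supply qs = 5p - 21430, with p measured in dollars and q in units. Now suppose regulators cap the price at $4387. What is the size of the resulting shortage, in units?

Equilibrium: 34970 - 7p = 5p - 21430, so 56400 = 12p and p* = 4700, q* = 2070.
The ceiling of 4387 is below the equilibrium price 4700, so it binds.
At p = 4387: qd = 34970 - 7·4387 = 4261 and qs = 5·4387 - 21430 = 505.
Shortage = qd - qs = 4261 - 505 = 3756.

3756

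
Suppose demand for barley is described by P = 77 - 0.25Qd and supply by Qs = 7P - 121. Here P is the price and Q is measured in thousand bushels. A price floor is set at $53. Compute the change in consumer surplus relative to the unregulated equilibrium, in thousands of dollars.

-1736

Rearranging demand gives Qd = 308 - 4P. Setting quantity demanded equal to quantity supplied, 308 - 4P = 7P - 121, gives P* = 39 and Q* = 152.
The floor of 53 is above the equilibrium price 39, so it binds.
At P = 53: Qd = 308 - 4·53 = 96 and Qs = 7·53 - 121 = 250.
Consumer surplus without the control is ½ · (77 - 39) · 152 = 2888.
With the floor, consumers buy 96 units at 53, so CS = ½ · (77 - 53) · 96 = 1152.
Change in consumer surplus = 1152 - 2888 = -1736.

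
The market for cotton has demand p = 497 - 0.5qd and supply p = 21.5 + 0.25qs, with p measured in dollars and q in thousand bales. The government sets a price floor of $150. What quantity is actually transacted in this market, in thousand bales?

634

Rearranging demand gives qd = 994 - 2p; rearranging supply gives qs = 4p - 86. Setting quantity demanded equal to quantity supplied, 994 - 2p = 4p - 86, gives p* = 180 and q* = 634.
The floor of 150 is below the equilibrium price 180, so it is not binding; the market clears at p* = 180, q* = 634.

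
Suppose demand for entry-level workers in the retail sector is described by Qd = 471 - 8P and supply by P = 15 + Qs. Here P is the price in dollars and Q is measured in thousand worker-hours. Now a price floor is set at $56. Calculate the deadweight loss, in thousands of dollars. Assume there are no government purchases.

144

Rearranging supply gives Qs = P - 15. Setting quantity demanded equal to quantity supplied, 471 - 8P = P - 15, gives P* = 54 and Q* = 39.
Since 56 > 54, the floor is binding.
At P = 56: Qd = 471 - 8·56 = 23 and Qs = 56 - 15 = 41.
Quantity traded falls to 23. At Q = 23 the demand price is (471 - 23)/8 = 56 and the supply price is 15 + 23 = 38.
Deadweight loss = ½ · (56 - 38) · (39 - 23) = ½ · 18 · 16 = 144.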